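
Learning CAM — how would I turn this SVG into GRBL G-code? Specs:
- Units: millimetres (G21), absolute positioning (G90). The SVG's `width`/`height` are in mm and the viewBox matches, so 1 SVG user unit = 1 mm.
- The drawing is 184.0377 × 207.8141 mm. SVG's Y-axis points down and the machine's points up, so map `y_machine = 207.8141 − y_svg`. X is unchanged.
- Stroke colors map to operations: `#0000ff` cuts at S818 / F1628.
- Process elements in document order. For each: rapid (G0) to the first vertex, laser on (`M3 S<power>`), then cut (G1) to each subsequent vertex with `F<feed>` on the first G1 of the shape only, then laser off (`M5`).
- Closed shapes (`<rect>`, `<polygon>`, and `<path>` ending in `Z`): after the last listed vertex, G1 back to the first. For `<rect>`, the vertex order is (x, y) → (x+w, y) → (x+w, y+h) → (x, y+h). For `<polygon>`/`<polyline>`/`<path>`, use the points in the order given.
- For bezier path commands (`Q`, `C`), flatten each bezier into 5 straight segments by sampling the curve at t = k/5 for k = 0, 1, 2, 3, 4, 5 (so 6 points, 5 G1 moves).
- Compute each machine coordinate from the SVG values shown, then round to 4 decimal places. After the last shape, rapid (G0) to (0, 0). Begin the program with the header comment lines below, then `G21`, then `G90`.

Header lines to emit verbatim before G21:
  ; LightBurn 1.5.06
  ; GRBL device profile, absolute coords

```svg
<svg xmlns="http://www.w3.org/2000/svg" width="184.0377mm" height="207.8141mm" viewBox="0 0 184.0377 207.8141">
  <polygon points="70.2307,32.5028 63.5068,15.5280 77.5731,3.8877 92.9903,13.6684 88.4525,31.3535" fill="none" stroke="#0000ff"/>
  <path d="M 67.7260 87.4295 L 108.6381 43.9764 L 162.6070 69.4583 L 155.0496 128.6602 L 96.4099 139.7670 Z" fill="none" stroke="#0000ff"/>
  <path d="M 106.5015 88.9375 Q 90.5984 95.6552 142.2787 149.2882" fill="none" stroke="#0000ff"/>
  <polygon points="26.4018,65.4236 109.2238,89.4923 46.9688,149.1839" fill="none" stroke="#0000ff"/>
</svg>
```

Since the viewBox matches the mm dimensions, user units are millimetres directly. The only transform is the Y-flip y_m = 207.8141 − y_svg.

Shape 1 is a regular polygon drawn with `<polygon>`. Its stroke #0000ff means cut at S818, F1628. After flipping Y the toolpath is (70.2307,175.3113) → (63.5068,192.2861) → (77.5731,203.9264) → (92.9903,194.1457) → (88.4525,176.4606) → (70.2307,175.3113), returning to the start.

Shape 2 is a regular polygon drawn with `<path>`. Its stroke #0000ff means cut at S818, F1628. After flipping Y the toolpath is (67.7260,120.3846) → (108.6381,163.8377) → (162.6070,138.3558) → (155.0496,79.1539) → (96.4099,68.0471) → (67.7260,120.3846), returning to the start.

Shape 3 is a quadratic bezier drawn with `<path>`. Its stroke #0000ff means cut at S818, F1628. After flipping Y the toolpath is (106.5015,118.8766) → (102.8436,114.3129) → (104.5924,105.9960) → (111.7478,93.9259) → (124.3099,78.1025) → (142.2787,58.5259).

Shape 4 is a regular polygon drawn with `<polygon>`. Its stroke #0000ff means cut at S818, F1628. After flipping Y the toolpath is (26.4018,142.3905) → (109.2238,118.3218) → (46.9688,58.6302) → (26.4018,142.3905), returning to the start.

; LightBurn 1.5.06
; GRBL device profile, absolute coords
G21
G90
G0 X70.2307 Y175.3113
M3 S818
G1 X63.5068 Y192.2861 F1628
G1 X77.5731 Y203.9264
G1 X92.9903 Y194.1457
G1 X88.4525 Y176.4606
G1 X70.2307 Y175.3113
M5
G0 X67.7260 Y120.3846
M3 S818
G1 X108.6381 Y163.8377 F1628
G1 X162.6070 Y138.3558
G1 X155.0496 Y79.1539
G1 X96.4099 Y68.0471
G1 X67.7260 Y120.3846
M5
G0 X106.5015 Y118.8766
M3 S818
G1 X102.8436 Y114.3129 F1628
G1 X104.5924 Y105.9960
G1 X111.7478 Y93.9259
G1 X124.3099 Y78.1025
G1 X142.2787 Y58.5259
M5
G0 X26.4018 Y142.3905
M3 S818
G1 X109.2238 Y118.3218 F1628
G1 X46.9688 Y58.6302
G1 X26.4018 Y142.3905
M5
G0 X0.0000 Y0.0000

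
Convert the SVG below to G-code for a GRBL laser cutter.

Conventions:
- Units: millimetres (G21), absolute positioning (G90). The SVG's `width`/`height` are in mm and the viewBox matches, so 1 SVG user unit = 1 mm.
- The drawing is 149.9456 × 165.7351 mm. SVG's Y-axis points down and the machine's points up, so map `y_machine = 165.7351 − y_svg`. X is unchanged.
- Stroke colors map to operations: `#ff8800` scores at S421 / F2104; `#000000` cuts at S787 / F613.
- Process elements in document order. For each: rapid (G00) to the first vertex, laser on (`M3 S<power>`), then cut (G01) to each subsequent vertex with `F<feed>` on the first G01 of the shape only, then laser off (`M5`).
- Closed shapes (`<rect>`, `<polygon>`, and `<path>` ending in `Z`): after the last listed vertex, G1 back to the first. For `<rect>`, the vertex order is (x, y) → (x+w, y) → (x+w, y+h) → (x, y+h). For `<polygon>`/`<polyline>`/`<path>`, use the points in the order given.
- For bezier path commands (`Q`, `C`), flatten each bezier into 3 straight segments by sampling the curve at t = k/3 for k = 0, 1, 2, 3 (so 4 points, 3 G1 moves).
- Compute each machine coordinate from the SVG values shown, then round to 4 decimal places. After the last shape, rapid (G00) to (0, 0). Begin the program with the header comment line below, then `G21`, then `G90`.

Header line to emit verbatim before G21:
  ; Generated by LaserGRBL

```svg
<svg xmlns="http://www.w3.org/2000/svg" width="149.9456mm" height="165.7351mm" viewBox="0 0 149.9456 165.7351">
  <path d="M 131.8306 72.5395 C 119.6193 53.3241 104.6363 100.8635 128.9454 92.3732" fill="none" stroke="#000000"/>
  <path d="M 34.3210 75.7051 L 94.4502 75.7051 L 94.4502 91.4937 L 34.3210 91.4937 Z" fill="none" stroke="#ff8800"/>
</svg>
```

; Generated by LaserGRBL
G21
G90
G00 X131.8306 Y93.1956
M3 S787
G01 X120.2533 Y94.7070 F613
G01 X116.1757 Y79.0006
G01 X128.9454 Y73.3619
M5
G00 X34.3210 Y90.0300
M3 S421
G01 X94.4502 Y90.0300 F2104
G01 X94.4502 Y74.2414
G01 X34.3210 Y74.2414
G01 X34.3210 Y90.0300
M5
G00 X0.0000 Y0.0000

viewBox `0 0 149.9456 165.7351` with mm width/height → 1 unit = 1 mm. Flip: y_m = 165.7351 − y_svg.

**Shape 1** — `<path>` cubic bezier, stroke `#000000` → cut (S787, F613). Control points (SVG): P0=(131.8306,72.5395), P1=(119.6193,53.3241), P2=(104.6363,100.8635), P3=(128.9454,92.3732); sampled at t=k/3. Machine vertices: (131.8306,93.1956) → (120.2533,94.7070) → (116.1757,79.0006) → (128.9454,73.3619). Open path.

**Shape 2** — `<path>` rectangle, stroke `#ff8800` → score (S421, F2104). Machine vertices: (34.3210,90.0300) → (94.4502,90.0300) → (94.4502,74.2414) → (34.3210,74.2414) → (34.3210,90.0300). Closed: final G1 returns to the first vertex.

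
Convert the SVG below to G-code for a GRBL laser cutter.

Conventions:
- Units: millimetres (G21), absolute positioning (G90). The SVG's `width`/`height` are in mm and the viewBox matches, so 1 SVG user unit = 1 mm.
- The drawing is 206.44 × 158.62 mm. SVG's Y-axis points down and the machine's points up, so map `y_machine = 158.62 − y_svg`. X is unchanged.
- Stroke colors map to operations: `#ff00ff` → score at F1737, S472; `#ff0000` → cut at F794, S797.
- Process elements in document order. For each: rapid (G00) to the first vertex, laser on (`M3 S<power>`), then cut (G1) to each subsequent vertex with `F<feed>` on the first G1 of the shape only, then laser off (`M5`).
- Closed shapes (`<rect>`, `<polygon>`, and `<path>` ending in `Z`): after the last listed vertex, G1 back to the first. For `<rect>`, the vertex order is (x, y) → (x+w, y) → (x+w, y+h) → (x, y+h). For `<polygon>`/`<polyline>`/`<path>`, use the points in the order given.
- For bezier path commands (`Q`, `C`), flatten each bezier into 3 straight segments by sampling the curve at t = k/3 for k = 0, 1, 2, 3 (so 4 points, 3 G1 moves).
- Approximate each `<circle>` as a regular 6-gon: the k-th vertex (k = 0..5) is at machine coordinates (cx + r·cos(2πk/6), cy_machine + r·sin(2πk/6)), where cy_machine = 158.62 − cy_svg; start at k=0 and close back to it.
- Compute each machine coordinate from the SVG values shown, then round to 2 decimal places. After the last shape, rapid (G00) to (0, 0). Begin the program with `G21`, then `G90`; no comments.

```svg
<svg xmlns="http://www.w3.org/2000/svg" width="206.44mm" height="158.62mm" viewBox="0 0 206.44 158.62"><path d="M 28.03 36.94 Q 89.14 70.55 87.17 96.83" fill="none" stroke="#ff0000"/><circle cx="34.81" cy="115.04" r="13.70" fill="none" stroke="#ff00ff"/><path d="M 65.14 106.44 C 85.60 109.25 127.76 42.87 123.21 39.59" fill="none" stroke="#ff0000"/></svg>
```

G21
G90
G00 X28.03 Y121.68
M3 S797
G1 X61.76 Y100.09 F794
G1 X81.47 Y80.12
G1 X87.17 Y61.79
M5
G00 X48.51 Y43.58
M3 S472
G1 X41.66 Y55.44 F1737
G1 X27.96 Y55.44
G1 X21.11 Y43.58
G1 X27.96 Y31.72
G1 X41.66 Y31.72
G1 X48.51 Y43.58
M5
G00 X65.14 Y52.18
M3 S797
G1 X90.30 Y67.53 F794
G1 X114.72 Y99.62
G1 X123.21 Y119.03
M5
G00 X0.00 Y0.00

1 u = 1 mm; y_m = 158.62 − y.

[1] `<path>` quadratic bezier, #ff0000→cut S797 F794: (28.03,121.68) → (61.76,100.09) → (81.47,80.12) → (87.17,61.79)

[2] `<circle>` circle, #ff00ff→score S472 F1737: (48.51,43.58) → (41.66,55.44) → (27.96,55.44) → (21.11,43.58) → (27.96,31.72) → (41.66,31.72) → (48.51,43.58) (closed)

[3] `<path>` cubic bezier, #ff0000→cut S797 F794: (65.14,52.18) → (90.30,67.53) → (114.72,99.62) → (123.21,119.03)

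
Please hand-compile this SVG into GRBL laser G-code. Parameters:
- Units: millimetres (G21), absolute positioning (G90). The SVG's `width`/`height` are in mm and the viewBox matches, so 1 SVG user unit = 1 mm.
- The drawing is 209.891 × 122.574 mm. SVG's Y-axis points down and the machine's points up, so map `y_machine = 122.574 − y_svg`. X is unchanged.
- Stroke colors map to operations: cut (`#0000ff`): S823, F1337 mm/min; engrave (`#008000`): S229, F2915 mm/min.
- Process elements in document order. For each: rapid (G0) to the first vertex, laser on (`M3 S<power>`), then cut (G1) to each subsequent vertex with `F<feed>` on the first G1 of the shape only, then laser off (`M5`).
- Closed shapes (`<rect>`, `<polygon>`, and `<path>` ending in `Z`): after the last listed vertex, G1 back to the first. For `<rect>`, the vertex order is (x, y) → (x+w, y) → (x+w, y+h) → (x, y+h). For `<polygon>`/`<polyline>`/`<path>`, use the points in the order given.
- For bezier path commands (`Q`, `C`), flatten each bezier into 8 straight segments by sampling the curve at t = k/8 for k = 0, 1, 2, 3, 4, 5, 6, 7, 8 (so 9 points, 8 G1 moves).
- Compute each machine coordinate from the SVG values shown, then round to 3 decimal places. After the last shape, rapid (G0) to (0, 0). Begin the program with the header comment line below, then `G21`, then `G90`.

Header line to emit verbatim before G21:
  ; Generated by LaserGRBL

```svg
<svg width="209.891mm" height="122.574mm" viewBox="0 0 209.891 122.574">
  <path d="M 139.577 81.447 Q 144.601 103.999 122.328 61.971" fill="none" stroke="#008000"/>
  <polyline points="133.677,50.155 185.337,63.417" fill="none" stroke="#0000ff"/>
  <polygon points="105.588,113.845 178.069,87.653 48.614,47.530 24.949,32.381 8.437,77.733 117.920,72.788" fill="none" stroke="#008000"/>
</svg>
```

; Generated by LaserGRBL
G21
G90
G0 X139.577 Y41.127
M3 S229
G1 X140.406 Y36.498 F2915
G1 X140.383 Y33.887
G1 X139.506 Y33.295
G1 X137.777 Y34.720
G1 X135.194 Y38.164
G1 X131.758 Y43.625
G1 X127.470 Y51.105
G1 X122.328 Y60.603
M5
G0 X133.677 Y72.419
M3 S823
G1 X185.337 Y59.157 F1337
M5
G0 X105.588 Y8.729
M3 S229
G1 X178.069 Y34.921 F2915
G1 X48.614 Y75.044
G1 X24.949 Y90.193
G1 X8.437 Y44.841
G1 X117.920 Y49.786
G1 X105.588 Y8.729
M5
G0 X0.000 Y0.000

Since the viewBox matches the mm dimensions, user units are millimetres directly. The only transform is the Y-flip y_m = 122.574 − y_svg.

Shape 1 is a quadratic bezier drawn with `<path>`. Its stroke #008000 means engrave at S229, F2915. After flipping Y the toolpath is (139.577,41.127) → (140.406,36.498) → (140.383,33.887) → (139.506,33.295) → (137.777,34.720) → (135.194,38.164) → (131.758,43.625) → (127.470,51.105) → (122.328,60.603).

Shape 2 is a line segment drawn with `<polyline>`. Its stroke #0000ff means cut at S823, F1337. After flipping Y the toolpath is (133.677,72.419) → (185.337,59.157).

Shape 3 is a closed polygon drawn with `<polygon>`. Its stroke #008000 means engrave at S229, F2915. After flipping Y the toolpath is (105.588,8.729) → (178.069,34.921) → (48.614,75.044) → (24.949,90.193) → (8.437,44.841) → (117.920,49.786) → (105.588,8.729), returning to the start.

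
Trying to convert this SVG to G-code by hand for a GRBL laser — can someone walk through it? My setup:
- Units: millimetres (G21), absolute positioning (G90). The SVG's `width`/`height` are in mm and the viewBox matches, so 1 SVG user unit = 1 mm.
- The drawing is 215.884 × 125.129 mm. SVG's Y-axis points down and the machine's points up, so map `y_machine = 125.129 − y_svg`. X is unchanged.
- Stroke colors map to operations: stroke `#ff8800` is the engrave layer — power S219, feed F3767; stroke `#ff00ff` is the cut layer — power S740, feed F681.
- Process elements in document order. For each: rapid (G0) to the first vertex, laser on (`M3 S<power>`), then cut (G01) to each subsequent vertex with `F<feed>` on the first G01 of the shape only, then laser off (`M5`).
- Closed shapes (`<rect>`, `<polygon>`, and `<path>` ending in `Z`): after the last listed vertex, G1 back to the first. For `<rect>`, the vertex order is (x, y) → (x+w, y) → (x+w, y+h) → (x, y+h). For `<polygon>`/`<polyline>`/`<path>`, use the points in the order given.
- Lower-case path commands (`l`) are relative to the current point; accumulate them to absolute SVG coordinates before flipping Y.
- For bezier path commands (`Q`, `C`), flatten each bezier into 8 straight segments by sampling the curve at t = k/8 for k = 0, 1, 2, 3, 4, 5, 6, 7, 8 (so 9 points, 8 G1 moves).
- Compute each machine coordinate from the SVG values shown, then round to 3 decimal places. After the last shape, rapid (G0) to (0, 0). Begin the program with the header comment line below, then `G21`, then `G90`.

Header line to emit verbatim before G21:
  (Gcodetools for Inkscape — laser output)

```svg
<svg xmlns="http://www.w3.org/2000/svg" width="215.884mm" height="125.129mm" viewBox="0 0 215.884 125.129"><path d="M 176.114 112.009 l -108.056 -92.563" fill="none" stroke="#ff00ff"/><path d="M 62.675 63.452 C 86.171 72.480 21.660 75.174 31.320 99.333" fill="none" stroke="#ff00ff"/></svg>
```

(Gcodetools for Inkscape — laser output)
G21
G90
G0 X176.114 Y13.120
M3 S740
G01 X68.058 Y105.683 F681
M5
G0 X62.675 Y61.677
M3 S740
G01 X67.677 Y58.534 F681
G01 X66.330 Y55.659
G01 X60.532 Y52.727
G01 X52.186 Y49.411
G01 X43.191 Y45.385
G01 X35.448 Y40.325
G01 X30.858 Y33.904
G01 X31.320 Y25.796
M5
G0 X0.000 Y0.000

Since the viewBox matches the mm dimensions, user units are millimetres directly. The only transform is the Y-flip y_m = 125.129 − y_svg.

Shape 1 is a line segment drawn with `<path>`. Its stroke #ff00ff means cut at S740, F681. After flipping Y the toolpath is (176.114,13.120) → (68.058,105.683).

Shape 2 is a cubic bezier drawn with `<path>`. Its stroke #ff00ff means cut at S740, F681. After flipping Y the toolpath is (62.675,61.677) → (67.677,58.534) → (66.330,55.659) → (60.532,52.727) → (52.186,49.411) → (43.191,45.385) → (35.448,40.325) → (30.858,33.904) → (31.320,25.796).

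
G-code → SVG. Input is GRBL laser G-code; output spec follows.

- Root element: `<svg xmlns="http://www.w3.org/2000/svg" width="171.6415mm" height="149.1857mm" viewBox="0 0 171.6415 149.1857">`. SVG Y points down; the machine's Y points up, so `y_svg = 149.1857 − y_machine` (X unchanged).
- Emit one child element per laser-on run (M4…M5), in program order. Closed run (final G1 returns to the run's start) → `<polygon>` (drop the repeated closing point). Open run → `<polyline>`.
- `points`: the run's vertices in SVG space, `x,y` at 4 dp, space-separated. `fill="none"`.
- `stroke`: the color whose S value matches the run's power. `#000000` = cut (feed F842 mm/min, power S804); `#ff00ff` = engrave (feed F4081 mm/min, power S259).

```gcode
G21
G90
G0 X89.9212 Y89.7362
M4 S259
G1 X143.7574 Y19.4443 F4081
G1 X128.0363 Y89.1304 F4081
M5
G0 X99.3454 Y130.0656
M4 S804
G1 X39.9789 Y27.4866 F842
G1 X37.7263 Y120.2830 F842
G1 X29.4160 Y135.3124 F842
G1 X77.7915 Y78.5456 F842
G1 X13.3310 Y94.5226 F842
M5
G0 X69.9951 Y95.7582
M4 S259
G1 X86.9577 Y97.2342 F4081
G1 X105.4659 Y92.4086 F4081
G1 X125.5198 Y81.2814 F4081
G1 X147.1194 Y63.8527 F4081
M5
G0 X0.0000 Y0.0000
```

<svg xmlns="http://www.w3.org/2000/svg" width="171.6415mm" height="149.1857mm" viewBox="0 0 171.6415 149.1857">
  <polyline points="89.9212,59.4495 143.7574,129.7414 128.0363,60.0553" fill="none" stroke="#ff00ff"/>
  <polyline points="99.3454,19.1201 39.9789,121.6991 37.7263,28.9027 29.4160,13.8733 77.7915,70.6401 13.3310,54.6631" fill="none" stroke="#000000"/>
  <polyline points="69.9951,53.4275 86.9577,51.9515 105.4659,56.7771 125.5198,67.9043 147.1194,85.3330" fill="none" stroke="#ff00ff"/>
</svg>

Each laser-on run becomes one SVG element. Flip Y back into SVG space with y_svg = 149.1857 − y_machine.

Run 1: S259 ⇒ engrave layer `#ff00ff`. The run is open, so emit a `<polyline>` with points (Y-flipped): 89.9212,59.4495 143.7574,129.7414 128.0363,60.0553.

Run 2: power S804 maps to stroke `#000000` (cut). The run is open, so emit a `<polyline>` with points (Y-flipped): 99.3454,19.1201 39.9789,121.6991 37.7263,28.9027 29.4160,13.8733 77.7915,70.6401 13.3310,54.6631.

Run 3: power S259 maps to stroke `#ff00ff` (engrave). The run is open, so emit a `<polyline>` with points (Y-flipped): 69.9951,53.4275 86.9577,51.9515 105.4659,56.7771 125.5198,67.9043 147.1194,85.3330.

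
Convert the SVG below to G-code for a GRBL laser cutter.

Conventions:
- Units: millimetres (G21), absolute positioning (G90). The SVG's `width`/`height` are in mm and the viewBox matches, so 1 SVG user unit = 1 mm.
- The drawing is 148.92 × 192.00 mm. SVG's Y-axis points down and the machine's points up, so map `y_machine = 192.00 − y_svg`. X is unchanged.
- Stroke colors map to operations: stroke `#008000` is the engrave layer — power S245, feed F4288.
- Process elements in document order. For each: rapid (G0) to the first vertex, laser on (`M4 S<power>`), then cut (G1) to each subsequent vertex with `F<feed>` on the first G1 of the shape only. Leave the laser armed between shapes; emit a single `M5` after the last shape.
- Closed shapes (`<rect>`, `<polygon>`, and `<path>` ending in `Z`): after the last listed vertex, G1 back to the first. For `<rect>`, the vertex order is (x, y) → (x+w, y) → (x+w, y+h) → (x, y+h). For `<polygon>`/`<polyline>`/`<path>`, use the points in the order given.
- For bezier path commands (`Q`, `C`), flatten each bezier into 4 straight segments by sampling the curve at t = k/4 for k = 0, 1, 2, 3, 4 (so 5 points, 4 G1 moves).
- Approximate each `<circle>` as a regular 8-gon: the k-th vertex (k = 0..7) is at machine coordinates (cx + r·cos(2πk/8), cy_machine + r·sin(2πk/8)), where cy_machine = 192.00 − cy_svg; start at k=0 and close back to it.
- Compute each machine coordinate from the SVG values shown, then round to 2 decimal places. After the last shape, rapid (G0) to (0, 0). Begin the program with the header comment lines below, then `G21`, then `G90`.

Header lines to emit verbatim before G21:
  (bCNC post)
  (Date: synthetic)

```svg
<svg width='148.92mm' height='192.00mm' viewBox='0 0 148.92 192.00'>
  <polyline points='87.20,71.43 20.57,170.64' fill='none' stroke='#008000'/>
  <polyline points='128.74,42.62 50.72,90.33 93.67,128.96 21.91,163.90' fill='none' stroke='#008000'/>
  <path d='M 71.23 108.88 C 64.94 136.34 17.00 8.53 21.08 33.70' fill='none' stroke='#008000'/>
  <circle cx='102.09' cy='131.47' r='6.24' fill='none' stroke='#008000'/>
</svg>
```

1 u = 1 mm; y_m = 192.00 − y.

[1] `<polyline>` line segment, #008000→engrave S245 F4288: (87.20,120.57) → (20.57,21.36)

[2] `<polyline>` open polyline, #008000→engrave S245 F4288: (128.74,149.38) → (50.72,101.67) → (93.67,63.04) → (21.91,28.10)

[3] `<path>` cubic bezier, #008000→engrave S245 F4288: (71.23,83.12) → (60.17,86.82) → (42.27,119.85) → (26.31,153.31) → (21.08,158.30)

[4] `<circle>` circle, #008000→engrave S245 F4288: (108.33,60.53) → (106.50,64.94) → (102.09,66.77) → (97.68,64.94) → (95.85,60.53) → (97.68,56.12) → (102.09,54.29) → (106.50,56.12) → (108.33,60.53) (closed)

(bCNC post)
(Date: synthetic)
G21
G90
G0 X87.20 Y120.57
M4 S245
G1 X20.57 Y21.36 F4288
G0 X128.74 Y149.38
M4 S245
G1 X50.72 Y101.67 F4288
G1 X93.67 Y63.04
G1 X21.91 Y28.10
G0 X71.23 Y83.12
M4 S245
G1 X60.17 Y86.82 F4288
G1 X42.27 Y119.85
G1 X26.31 Y153.31
G1 X21.08 Y158.30
G0 X108.33 Y60.53
M4 S245
G1 X106.50 Y64.94 F4288
G1 X102.09 Y66.77
G1 X97.68 Y64.94
G1 X95.85 Y60.53
G1 X97.68 Y56.12
G1 X102.09 Y54.29
G1 X106.50 Y56.12
G1 X108.33 Y60.53
M5
G0 X0.00 Y0.00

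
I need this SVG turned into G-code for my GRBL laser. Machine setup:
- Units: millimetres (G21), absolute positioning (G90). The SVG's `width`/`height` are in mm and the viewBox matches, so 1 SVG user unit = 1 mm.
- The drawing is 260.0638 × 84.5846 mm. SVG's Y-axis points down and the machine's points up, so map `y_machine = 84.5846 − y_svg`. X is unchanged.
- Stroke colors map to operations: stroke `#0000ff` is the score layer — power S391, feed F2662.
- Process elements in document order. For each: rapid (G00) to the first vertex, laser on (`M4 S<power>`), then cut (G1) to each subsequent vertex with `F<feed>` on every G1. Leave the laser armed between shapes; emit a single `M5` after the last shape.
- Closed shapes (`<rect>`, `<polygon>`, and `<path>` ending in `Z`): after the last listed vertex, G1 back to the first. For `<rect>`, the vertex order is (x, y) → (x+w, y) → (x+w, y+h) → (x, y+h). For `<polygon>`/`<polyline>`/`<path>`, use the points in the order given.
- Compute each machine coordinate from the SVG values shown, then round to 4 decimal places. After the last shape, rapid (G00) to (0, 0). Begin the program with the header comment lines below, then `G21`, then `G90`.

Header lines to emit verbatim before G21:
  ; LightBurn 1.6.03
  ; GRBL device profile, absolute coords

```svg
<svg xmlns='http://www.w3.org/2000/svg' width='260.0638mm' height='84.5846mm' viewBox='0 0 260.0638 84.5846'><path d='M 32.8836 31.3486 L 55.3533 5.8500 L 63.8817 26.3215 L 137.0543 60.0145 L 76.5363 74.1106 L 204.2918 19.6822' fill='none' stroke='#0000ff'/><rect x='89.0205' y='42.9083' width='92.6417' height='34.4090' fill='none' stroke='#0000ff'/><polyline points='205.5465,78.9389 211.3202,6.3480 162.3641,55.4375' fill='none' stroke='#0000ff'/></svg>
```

viewBox `0 0 260.0638 84.5846` with mm width/height → 1 unit = 1 mm. Flip: y_m = 84.5846 − y_svg.

**Shape 1** — `<path>` open polyline, stroke `#0000ff` → score (S391, F2662). Machine vertices: (32.8836,53.2360) → (55.3533,78.7346) → (63.8817,58.2631) → (137.0543,24.5701) → (76.5363,10.4740) → (204.2918,64.9024). Open path.

**Shape 2** — `<rect>` rectangle, stroke `#0000ff` → score (S391, F2662). Machine vertices: (89.0205,41.6763) → (181.6622,41.6763) → (181.6622,7.2673) → (89.0205,7.2673) → (89.0205,41.6763). Closed: final G1 returns to the first vertex.

**Shape 3** — `<polyline>` open polyline, stroke `#0000ff` → score (S391, F2662). Machine vertices: (205.5465,5.6457) → (211.3202,78.2366) → (162.3641,29.1471). Open path.

; LightBurn 1.6.03
; GRBL device profile, absolute coords
G21
G90
G00 X32.8836 Y53.2360
M4 S391
G1 X55.3533 Y78.7346 F2662
G1 X63.8817 Y58.2631 F2662
G1 X137.0543 Y24.5701 F2662
G1 X76.5363 Y10.4740 F2662
G1 X204.2918 Y64.9024 F2662
G00 X89.0205 Y41.6763
M4 S391
G1 X181.6622 Y41.6763 F2662
G1 X181.6622 Y7.2673 F2662
G1 X89.0205 Y7.2673 F2662
G1 X89.0205 Y41.6763 F2662
G00 X205.5465 Y5.6457
M4 S391
G1 X211.3202 Y78.2366 F2662
G1 X162.3641 Y29.1471 F2662
M5
G00 X0.0000 Y0.0000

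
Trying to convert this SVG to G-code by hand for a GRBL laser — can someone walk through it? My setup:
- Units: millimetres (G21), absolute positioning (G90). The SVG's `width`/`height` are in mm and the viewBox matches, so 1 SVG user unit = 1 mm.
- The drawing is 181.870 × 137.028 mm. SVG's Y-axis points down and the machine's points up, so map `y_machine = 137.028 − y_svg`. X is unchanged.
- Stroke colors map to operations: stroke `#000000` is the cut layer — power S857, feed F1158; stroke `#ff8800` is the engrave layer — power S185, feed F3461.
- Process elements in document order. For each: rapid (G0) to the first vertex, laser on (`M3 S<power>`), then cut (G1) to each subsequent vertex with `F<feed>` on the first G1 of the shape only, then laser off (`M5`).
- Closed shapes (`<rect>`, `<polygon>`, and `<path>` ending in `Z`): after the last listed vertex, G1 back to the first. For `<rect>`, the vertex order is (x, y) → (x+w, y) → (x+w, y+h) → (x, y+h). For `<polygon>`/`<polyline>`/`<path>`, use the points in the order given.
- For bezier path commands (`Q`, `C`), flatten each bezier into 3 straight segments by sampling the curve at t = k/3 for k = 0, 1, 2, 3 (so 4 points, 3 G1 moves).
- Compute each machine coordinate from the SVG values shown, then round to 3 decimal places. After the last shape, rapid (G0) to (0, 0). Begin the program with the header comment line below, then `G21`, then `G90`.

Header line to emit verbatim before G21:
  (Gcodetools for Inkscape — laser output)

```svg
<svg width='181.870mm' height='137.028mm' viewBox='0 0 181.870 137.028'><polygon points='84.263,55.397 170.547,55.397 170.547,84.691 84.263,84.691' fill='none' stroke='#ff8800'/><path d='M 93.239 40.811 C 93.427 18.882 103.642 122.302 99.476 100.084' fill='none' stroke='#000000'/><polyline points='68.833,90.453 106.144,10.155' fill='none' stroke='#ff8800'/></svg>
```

(Gcodetools for Inkscape — laser output)
G21
G90
G0 X84.263 Y81.631
M3 S185
G1 X170.547 Y81.631 F3461
G1 X170.547 Y52.337
G1 X84.263 Y52.337
G1 X84.263 Y81.631
M5
G0 X93.239 Y96.217
M3 S857
G1 X95.865 Y85.659 F1158
G1 X99.752 Y47.310
G1 X99.476 Y36.944
M5
G0 X68.833 Y46.575
M3 S185
G1 X106.144 Y126.873 F3461
M5
G0 X0.000 Y0.000

1 u = 1 mm; y_m = 137.028 − y.

[1] `<polygon>` rectangle, #ff8800→engrave S185 F3461: (84.263,81.631) → (170.547,81.631) → (170.547,52.337) → (84.263,52.337) → (84.263,81.631) (closed)

[2] `<path>` cubic bezier, #000000→cut S857 F1158: (93.239,96.217) → (95.865,85.659) → (99.752,47.310) → (99.476,36.944)

[3] `<polyline>` line segment, #ff8800→engrave S185 F3461: (68.833,46.575) → (106.144,126.873)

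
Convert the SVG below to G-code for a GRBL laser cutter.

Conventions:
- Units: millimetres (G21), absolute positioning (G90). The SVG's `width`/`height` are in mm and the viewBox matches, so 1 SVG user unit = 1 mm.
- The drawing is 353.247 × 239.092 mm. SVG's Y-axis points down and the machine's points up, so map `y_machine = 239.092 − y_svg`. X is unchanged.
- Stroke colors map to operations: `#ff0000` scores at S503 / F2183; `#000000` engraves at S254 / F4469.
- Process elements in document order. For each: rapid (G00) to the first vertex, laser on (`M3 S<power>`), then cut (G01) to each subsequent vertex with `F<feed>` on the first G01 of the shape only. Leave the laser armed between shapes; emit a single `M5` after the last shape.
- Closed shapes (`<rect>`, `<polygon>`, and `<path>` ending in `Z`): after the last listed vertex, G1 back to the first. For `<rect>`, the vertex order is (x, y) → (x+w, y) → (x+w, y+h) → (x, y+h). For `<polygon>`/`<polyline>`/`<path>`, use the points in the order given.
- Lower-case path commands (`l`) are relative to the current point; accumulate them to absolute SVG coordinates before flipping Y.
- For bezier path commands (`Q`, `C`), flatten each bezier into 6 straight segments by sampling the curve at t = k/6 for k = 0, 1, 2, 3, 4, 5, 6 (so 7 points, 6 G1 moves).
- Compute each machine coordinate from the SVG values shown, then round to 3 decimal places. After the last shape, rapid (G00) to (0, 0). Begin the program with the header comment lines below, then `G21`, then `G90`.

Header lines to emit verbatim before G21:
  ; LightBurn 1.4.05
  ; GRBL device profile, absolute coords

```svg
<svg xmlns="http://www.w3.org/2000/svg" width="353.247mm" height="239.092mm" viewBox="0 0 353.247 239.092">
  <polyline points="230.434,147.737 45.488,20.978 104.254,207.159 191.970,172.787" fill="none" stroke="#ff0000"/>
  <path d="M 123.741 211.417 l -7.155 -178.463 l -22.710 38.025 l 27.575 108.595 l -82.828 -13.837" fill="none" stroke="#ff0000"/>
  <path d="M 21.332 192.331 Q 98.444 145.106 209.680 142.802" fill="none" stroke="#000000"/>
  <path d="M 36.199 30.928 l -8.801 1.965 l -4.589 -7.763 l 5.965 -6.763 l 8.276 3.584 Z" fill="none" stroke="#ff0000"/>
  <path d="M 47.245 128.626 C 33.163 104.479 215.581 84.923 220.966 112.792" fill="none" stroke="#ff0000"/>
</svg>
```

1 u = 1 mm; y_m = 239.092 − y.

[1] `<polyline>` open polyline, #ff0000→score S503 F2183: (230.434,91.355) → (45.488,218.114) → (104.254,31.933) → (191.970,66.305)

[2] `<path>` open polyline, #ff0000→score S503 F2183: (123.741,27.675) → (116.586,206.138) → (93.876,168.113) → (121.451,59.518) → (38.623,73.355)

[3] `<path>` quadratic bezier, #000000→engrave S254 F4469: (21.332,46.761) → (47.984,61.255) → (76.532,73.253) → (106.975,82.756) → (139.314,89.763) → (173.549,94.274) → (209.680,96.290)

[4] `<path>` regular polygon, #ff0000→score S503 F2183: (36.199,208.164) → (27.398,206.199) → (22.809,213.962) → (28.774,220.725) → (37.050,217.141) → (36.199,208.164) (closed)

[5] `<path>` cubic bezier, #ff0000→score S503 F2183: (47.245,110.466) → (54.850,121.959) → (84.828,131.496) → (126.805,137.889) → (170.405,139.947) → (205.250,136.481) → (220.966,126.300)

; LightBurn 1.4.05
; GRBL device profile, absolute coords
G21
G90
G00 X230.434 Y91.355
M3 S503
G01 X45.488 Y218.114 F2183
G01 X104.254 Y31.933
G01 X191.970 Y66.305
G00 X123.741 Y27.675
M3 S503
G01 X116.586 Y206.138 F2183
G01 X93.876 Y168.113
G01 X121.451 Y59.518
G01 X38.623 Y73.355
G00 X21.332 Y46.761
M3 S254
G01 X47.984 Y61.255 F4469
G01 X76.532 Y73.253
G01 X106.975 Y82.756
G01 X139.314 Y89.763
G01 X173.549 Y94.274
G01 X209.680 Y96.290
G00 X36.199 Y208.164
M3 S503
G01 X27.398 Y206.199 F2183
G01 X22.809 Y213.962
G01 X28.774 Y220.725
G01 X37.050 Y217.141
G01 X36.199 Y208.164
G00 X47.245 Y110.466
M3 S503
G01 X54.850 Y121.959 F2183
G01 X84.828 Y131.496
G01 X126.805 Y137.889
G01 X170.405 Y139.947
G01 X205.250 Y136.481
G01 X220.966 Y126.300
M5
G00 X0.000 Y0.000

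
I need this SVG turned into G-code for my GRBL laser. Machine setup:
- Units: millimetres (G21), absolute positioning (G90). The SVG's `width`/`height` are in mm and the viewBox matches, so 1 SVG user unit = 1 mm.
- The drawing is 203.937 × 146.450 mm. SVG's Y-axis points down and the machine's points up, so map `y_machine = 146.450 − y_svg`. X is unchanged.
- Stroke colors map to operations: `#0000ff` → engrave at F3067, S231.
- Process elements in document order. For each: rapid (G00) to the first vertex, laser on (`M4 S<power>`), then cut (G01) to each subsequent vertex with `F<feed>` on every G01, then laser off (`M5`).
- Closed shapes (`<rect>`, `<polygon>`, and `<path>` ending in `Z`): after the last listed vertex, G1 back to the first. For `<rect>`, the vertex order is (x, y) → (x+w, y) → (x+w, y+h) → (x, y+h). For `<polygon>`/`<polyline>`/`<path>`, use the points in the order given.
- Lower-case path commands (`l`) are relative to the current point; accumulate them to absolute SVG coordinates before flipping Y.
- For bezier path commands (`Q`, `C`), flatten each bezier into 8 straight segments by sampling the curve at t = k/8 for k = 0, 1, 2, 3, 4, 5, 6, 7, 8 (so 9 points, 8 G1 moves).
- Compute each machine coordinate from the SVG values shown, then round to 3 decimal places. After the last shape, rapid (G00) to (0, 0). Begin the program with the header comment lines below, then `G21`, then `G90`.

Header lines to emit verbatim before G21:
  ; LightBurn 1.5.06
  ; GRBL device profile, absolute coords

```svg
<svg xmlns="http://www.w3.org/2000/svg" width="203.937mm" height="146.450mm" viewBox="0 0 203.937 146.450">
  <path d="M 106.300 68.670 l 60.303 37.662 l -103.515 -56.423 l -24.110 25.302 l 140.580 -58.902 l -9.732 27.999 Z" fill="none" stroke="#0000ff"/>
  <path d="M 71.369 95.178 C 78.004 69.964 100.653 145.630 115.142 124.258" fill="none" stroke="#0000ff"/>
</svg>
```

Since the viewBox matches the mm dimensions, user units are millimetres directly. The only transform is the Y-flip y_m = 146.450 − y_svg.

Shape 1 is a closed polygon drawn with `<path>`. Its stroke #0000ff means engrave at S231, F3067. After flipping Y the toolpath is (106.300,77.780) → (166.603,40.118) → (63.088,96.541) → (38.978,71.239) → (179.558,130.141) → (169.826,102.142) → (106.300,77.780), returning to the start.

Shape 2 is a cubic bezier drawn with `<path>`. Its stroke #0000ff means engrave at S231, F3067. After flipping Y the toolpath is (71.369,51.272) → (74.561,56.385) → (78.970,54.360) → (84.314,47.516) → (90.310,38.173) → (96.674,28.649) → (103.123,21.265) → (109.373,18.340) → (115.142,22.192).

; LightBurn 1.5.06
; GRBL device profile, absolute coords
G21
G90
G00 X106.300 Y77.780
M4 S231
G01 X166.603 Y40.118 F3067
G01 X63.088 Y96.541 F3067
G01 X38.978 Y71.239 F3067
G01 X179.558 Y130.141 F3067
G01 X169.826 Y102.142 F3067
G01 X106.300 Y77.780 F3067
M5
G00 X71.369 Y51.272
M4 S231
G01 X74.561 Y56.385 F3067
G01 X78.970 Y54.360 F3067
G01 X84.314 Y47.516 F3067
G01 X90.310 Y38.173 F3067
G01 X96.674 Y28.649 F3067
G01 X103.123 Y21.265 F3067
G01 X109.373 Y18.340 F3067
G01 X115.142 Y22.192 F3067
M5
G00 X0.000 Y0.000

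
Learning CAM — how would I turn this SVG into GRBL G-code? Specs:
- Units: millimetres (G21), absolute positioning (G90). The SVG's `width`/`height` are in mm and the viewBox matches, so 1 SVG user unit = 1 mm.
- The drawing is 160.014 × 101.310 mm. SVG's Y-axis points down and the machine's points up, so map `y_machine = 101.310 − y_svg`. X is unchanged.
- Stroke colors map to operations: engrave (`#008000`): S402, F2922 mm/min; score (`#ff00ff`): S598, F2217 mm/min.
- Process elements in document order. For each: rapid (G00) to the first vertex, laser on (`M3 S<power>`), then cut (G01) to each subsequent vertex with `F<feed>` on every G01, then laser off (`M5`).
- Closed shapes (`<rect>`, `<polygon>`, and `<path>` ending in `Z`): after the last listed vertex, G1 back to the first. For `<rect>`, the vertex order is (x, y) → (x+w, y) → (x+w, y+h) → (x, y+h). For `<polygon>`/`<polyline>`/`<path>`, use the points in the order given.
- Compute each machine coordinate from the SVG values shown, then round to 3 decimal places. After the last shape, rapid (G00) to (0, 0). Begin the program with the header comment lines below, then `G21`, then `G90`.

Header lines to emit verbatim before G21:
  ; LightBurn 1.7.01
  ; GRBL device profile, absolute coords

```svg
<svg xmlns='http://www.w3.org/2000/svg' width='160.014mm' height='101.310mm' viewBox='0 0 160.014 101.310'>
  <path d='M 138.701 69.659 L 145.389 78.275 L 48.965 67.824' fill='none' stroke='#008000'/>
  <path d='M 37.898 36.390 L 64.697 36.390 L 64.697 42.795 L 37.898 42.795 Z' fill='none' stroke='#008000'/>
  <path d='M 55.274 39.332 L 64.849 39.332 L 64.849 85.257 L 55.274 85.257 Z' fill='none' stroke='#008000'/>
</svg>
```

viewBox `0 0 160.014 101.310` with mm width/height → 1 unit = 1 mm. Flip: y_m = 101.310 − y_svg.

**Shape 1** — `<path>` open polyline, stroke `#008000` → engrave (S402, F2922). Machine vertices: (138.701,31.651) → (145.389,23.035) → (48.965,33.486). Open path.

**Shape 2** — `<path>` rectangle, stroke `#008000` → engrave (S402, F2922). Machine vertices: (37.898,64.920) → (64.697,64.920) → (64.697,58.515) → (37.898,58.515) → (37.898,64.920). Closed: final G1 returns to the first vertex.

**Shape 3** — `<path>` rectangle, stroke `#008000` → engrave (S402, F2922). Machine vertices: (55.274,61.978) → (64.849,61.978) → (64.849,16.053) → (55.274,16.053) → (55.274,61.978). Closed: final G1 returns to the first vertex.

; LightBurn 1.7.01
; GRBL device profile, absolute coords
G21
G90
G00 X138.701 Y31.651
M3 S402
G01 X145.389 Y23.035 F2922
G01 X48.965 Y33.486 F2922
M5
G00 X37.898 Y64.920
M3 S402
G01 X64.697 Y64.920 F2922
G01 X64.697 Y58.515 F2922
G01 X37.898 Y58.515 F2922
G01 X37.898 Y64.920 F2922
M5
G00 X55.274 Y61.978
M3 S402
G01 X64.849 Y61.978 F2922
G01 X64.849 Y16.053 F2922
G01 X55.274 Y16.053 F2922
G01 X55.274 Y61.978 F2922
M5
G00 X0.000 Y0.000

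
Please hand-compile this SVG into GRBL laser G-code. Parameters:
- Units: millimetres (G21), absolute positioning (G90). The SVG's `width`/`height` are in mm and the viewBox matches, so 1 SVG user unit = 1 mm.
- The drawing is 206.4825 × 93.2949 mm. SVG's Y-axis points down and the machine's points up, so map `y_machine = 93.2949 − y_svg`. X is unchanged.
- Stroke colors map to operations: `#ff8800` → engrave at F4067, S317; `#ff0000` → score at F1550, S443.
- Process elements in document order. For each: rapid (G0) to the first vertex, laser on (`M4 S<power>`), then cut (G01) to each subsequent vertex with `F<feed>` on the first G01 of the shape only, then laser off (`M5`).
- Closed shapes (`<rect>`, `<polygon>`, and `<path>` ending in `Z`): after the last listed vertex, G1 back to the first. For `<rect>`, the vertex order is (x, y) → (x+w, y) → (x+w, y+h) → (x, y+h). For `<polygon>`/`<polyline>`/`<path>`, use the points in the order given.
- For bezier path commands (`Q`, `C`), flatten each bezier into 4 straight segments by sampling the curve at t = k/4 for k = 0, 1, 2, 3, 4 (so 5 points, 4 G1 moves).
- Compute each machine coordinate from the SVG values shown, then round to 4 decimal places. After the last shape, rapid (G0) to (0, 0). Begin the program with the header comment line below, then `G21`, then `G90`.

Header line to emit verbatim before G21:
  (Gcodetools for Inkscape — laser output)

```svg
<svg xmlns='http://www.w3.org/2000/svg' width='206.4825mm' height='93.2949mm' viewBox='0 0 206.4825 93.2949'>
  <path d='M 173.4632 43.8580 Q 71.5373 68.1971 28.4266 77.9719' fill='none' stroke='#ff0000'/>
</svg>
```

(Gcodetools for Inkscape — laser output)
G21
G90
G0 X173.4632 Y49.4369
M4 S443
G01 X126.1762 Y38.1776 F1550
G01 X86.2411 Y28.7389
G01 X53.6579 Y21.1207
G01 X28.4266 Y15.3230
M5
G0 X0.0000 Y0.0000

Since the viewBox matches the mm dimensions, user units are millimetres directly. The only transform is the Y-flip y_m = 93.2949 − y_svg.

Shape 1 is a quadratic bezier drawn with `<path>`. Its stroke #ff0000 means score at S443, F1550. After flipping Y the toolpath is (173.4632,49.4369) → (126.1762,38.1776) → (86.2411,28.7389) → (53.6579,21.1207) → (28.4266,15.3230).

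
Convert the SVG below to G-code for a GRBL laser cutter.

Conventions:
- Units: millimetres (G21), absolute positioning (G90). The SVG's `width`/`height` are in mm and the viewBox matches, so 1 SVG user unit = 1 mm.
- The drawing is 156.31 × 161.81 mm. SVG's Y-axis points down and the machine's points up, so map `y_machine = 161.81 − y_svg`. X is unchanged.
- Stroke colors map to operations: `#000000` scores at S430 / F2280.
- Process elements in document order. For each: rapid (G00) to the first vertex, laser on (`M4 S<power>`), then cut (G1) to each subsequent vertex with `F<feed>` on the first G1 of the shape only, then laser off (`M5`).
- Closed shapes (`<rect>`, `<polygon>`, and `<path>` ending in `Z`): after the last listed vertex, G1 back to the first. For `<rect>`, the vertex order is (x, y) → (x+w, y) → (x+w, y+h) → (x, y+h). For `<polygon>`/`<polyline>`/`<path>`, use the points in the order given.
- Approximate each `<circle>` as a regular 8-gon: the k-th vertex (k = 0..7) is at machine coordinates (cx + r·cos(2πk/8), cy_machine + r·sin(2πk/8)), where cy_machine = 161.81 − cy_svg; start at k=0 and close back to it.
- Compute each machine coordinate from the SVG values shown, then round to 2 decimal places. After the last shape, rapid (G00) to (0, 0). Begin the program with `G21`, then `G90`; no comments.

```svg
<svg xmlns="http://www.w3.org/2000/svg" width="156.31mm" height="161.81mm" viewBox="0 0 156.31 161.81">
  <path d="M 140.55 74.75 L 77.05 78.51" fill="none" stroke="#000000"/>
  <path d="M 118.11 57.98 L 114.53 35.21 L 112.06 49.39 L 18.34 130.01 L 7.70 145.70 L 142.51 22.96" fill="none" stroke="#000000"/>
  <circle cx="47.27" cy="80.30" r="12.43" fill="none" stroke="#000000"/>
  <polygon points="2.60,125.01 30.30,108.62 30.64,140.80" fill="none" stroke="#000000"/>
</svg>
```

G21
G90
G00 X140.55 Y87.06
M4 S430
G1 X77.05 Y83.30 F2280
M5
G00 X118.11 Y103.83
M4 S430
G1 X114.53 Y126.60 F2280
G1 X112.06 Y112.42
G1 X18.34 Y31.80
G1 X7.70 Y16.11
G1 X142.51 Y138.85
M5
G00 X59.70 Y81.51
M4 S430
G1 X56.06 Y90.30 F2280
G1 X47.27 Y93.94
G1 X38.48 Y90.30
G1 X34.84 Y81.51
G1 X38.48 Y72.72
G1 X47.27 Y69.08
G1 X56.06 Y72.72
G1 X59.70 Y81.51
M5
G00 X2.60 Y36.80
M4 S430
G1 X30.30 Y53.19 F2280
G1 X30.64 Y21.01
G1 X2.60 Y36.80
M5
G00 X0.00 Y0.00

Since the viewBox matches the mm dimensions, user units are millimetres directly. The only transform is the Y-flip y_m = 161.81 − y_svg.

Shape 1 is a line segment drawn with `<path>`. Its stroke #000000 means score at S430, F2280. After flipping Y the toolpath is (140.55,87.06) → (77.05,83.30).

Shape 2 is a open polyline drawn with `<path>`. Its stroke #000000 means score at S430, F2280. After flipping Y the toolpath is (118.11,103.83) → (114.53,126.60) → (112.06,112.42) → (18.34,31.80) → (7.70,16.11) → (142.51,138.85).

Shape 3 is a circle drawn with `<circle>`. Its stroke #000000 means score at S430, F2280. After flipping Y the toolpath is (59.70,81.51) → (56.06,90.30) → (47.27,93.94) → (38.48,90.30) → (34.84,81.51) → (38.48,72.72) → (47.27,69.08) → (56.06,72.72) → (59.70,81.51), returning to the start.

Shape 4 is a regular polygon drawn with `<polygon>`. Its stroke #000000 means score at S430, F2280. After flipping Y the toolpath is (2.60,36.80) → (30.30,53.19) → (30.64,21.01) → (2.60,36.80), returning to the start.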